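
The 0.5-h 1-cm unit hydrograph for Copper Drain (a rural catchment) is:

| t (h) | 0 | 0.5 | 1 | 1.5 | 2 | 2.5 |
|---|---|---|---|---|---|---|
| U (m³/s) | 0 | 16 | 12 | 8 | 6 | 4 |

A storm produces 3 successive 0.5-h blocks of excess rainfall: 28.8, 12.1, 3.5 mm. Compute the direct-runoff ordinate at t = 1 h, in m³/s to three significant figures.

Q ≈ 53.9 m³/s

By discrete convolution, Q_j = Σ (P_i / 10 mm) · U_{j−i}.
At t = 1 h (j=2): Q = (28.8/10)·12 + (12.1/10)·16 + (3.5/10)·0 = 53.9 m³/s.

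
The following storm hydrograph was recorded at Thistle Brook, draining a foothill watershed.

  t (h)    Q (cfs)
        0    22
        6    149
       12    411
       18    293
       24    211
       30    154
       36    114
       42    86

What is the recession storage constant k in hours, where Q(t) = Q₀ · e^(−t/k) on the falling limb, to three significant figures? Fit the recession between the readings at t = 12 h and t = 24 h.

On the falling limb, Q drops from 411 to 211 cfs between t = 12 h and t = 24 h (Δt = 12 h).
k = −Δt / ln(Q₂/Q₁) = −12 / ln(211/411) = 18.0 h.

k ≈ 18.0 h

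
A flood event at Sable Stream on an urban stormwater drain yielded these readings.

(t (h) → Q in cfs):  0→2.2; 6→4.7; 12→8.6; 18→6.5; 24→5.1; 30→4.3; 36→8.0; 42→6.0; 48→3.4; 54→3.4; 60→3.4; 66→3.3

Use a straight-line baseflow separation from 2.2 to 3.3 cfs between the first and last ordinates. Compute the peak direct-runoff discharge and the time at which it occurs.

Subtracting baseflow gives direct-runoff ordinates: 0.00, 2.40, 6.20, 4.00, 2.50, 1.60, 5.20, 3.10, 0.40, 0.30, 0.20, 0.00 cfs.
The maximum is 6.20 cfs, occurring at the reading for t = 12 h.

Q_p = 6.20 cfs at t = 12 h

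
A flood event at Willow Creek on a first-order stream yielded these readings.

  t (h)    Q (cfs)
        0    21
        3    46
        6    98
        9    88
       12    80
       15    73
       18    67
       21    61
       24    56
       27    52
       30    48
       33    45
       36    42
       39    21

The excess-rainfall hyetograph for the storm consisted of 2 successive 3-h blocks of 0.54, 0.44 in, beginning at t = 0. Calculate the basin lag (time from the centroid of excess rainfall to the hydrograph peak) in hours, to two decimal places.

Centroid of excess rainfall: t_c = Σ P_i·t̄_i / ΣP_i = 2.8469 h (block centres at 1.5, 4.5 h).
Hydrograph peak occurs at t = 6 h, so basin lag t_L = 6 − 2.8469 = 3.15 h.

t_L ≈ 3.15 h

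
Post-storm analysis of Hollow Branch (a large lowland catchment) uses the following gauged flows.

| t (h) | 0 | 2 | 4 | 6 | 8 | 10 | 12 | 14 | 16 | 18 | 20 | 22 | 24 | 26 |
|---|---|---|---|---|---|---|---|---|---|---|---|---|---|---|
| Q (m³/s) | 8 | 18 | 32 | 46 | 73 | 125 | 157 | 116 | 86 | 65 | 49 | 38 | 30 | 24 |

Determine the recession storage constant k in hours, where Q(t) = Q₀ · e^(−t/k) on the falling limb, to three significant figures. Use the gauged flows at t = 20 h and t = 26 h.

On the falling limb, Q drops from 49 to 24 m³/s between t = 20 h and t = 26 h (Δt = 6 h).
k = −Δt / ln(Q₂/Q₁) = −6 / ln(24/49) = 8.41 h.

k ≈ 8.41 h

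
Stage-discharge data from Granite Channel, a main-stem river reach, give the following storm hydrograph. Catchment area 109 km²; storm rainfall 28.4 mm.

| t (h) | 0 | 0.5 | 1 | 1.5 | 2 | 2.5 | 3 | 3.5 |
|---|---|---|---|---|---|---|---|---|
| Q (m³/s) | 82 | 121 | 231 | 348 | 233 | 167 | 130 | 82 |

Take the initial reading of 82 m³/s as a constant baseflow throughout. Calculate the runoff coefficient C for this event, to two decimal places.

ΣQ_DR = 738.0 m³/s; V = ΣQ_DR·Δt = 1.328 × 10^6 m³.
Runoff depth d = V / A = 12.19 mm.
C = d / P = 12.19 / 28.4 = 0.43.

C ≈ 0.43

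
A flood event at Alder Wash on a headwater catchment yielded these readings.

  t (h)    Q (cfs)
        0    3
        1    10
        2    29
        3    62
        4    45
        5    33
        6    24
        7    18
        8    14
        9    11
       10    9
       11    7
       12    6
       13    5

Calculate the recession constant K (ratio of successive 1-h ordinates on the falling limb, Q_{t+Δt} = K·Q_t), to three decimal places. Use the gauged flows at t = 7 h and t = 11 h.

Using the recession-limb readings at t = 7 h and t = 11 h: Q falls from 18 to 7 cfs over 4 intervals.
K = (Q₂/Q₁)^(1/4) = (7/18)^(1/4) = 0.790.

K ≈ 0.790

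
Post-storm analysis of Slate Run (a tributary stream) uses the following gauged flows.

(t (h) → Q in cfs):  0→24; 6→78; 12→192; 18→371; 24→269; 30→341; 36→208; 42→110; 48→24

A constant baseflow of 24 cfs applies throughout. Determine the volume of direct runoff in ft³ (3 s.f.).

Direct-runoff ordinates (Q − Q_b): 0.0, 54.0, 168.0, 347.0, 245.0, 317.0, 184.0, 86.0, 0.0 cfs.
ΣQ_DR = 1401 cfs.
With Δt = 6 h = 21600 s, V = ΣQ_DR · Δt = 1401 × 21600 = 3.03 × 10^7 ft³.

V ≈ 3.03 × 10^7 ft³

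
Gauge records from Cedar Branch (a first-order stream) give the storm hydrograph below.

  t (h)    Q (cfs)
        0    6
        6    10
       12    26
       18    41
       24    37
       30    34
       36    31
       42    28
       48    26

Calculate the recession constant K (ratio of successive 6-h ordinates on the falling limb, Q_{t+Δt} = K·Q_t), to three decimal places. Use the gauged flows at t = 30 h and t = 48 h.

Using the recession-limb readings at t = 30 h and t = 48 h: Q falls from 34 to 26 cfs over 3 intervals.
K = (Q₂/Q₁)^(1/3) = (26/34)^(1/3) = 0.914.

K ≈ 0.914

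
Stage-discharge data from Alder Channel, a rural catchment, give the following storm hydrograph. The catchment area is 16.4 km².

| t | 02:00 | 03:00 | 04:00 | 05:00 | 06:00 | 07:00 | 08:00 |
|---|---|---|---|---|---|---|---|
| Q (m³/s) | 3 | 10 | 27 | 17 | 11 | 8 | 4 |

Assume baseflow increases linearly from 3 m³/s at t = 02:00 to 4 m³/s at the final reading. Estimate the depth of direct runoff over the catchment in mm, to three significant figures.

d ≈ 12.2 mm

Direct runoff: 0.00, 6.83, 23.67, 13.50, 7.33, 4.17, 0.00 m³/s; ΣQ_DR = 55.50 m³/s.
V = ΣQ_DR · Δt = 55.50 × 3600 s = 1.998 × 10^5 m³.
Over A = 16.4 km², depth = V / A = 12.2 mm.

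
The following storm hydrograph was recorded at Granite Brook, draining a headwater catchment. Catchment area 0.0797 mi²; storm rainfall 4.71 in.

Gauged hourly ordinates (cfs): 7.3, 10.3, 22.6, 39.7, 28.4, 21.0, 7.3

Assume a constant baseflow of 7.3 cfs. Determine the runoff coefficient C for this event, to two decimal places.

C ≈ 0.35

ΣQ_DR = 85.50 cfs; V = ΣQ_DR·Δt = 3.078 × 10^5 ft³.
Runoff depth d = V / A = 1.662 in.
C = d / P = 1.662 / 4.71 = 0.35.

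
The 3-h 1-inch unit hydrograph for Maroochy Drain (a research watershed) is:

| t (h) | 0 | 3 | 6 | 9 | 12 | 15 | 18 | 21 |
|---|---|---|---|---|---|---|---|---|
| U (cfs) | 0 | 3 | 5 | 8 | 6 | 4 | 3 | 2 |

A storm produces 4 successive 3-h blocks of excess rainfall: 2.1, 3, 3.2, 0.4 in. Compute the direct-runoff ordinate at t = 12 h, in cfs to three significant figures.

Q ≈ 53.8 cfs

By discrete convolution, Q_j = Σ (P_i / 1 in) · U_{j−i}.
At t = 12 h (j=4): Q = (2.1/1)·6 + (3/1)·8 + (3.2/1)·5 + (0.4/1)·3 = 53.8 cfs.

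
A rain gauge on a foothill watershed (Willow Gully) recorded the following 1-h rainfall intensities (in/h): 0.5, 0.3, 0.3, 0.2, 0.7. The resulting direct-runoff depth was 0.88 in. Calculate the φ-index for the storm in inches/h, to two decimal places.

Only the 4 blocks with intensity above φ contribute runoff: 0.5, 0.3, 0.3, 0.7 in/h.
Σ(I−φ)·Δt = d  ⇒  (0.5+0.3+0.3+0.7 − 4φ)·1 = 0.88
φ = (1.800 − 0.88/1) / 4 = 0.23 in/h.

φ ≈ 0.23 in/h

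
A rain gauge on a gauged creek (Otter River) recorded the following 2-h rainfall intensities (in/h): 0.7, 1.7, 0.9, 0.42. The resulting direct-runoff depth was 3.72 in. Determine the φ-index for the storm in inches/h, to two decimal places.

Only the 3 blocks with intensity above φ contribute runoff: 0.7, 1.7, 0.9 in/h.
Σ(I−φ)·Δt = d  ⇒  (0.7+1.7+0.9 − 3φ)·2 = 3.72
φ = (3.300 − 3.72/2) / 3 = 0.48 in/h.

φ ≈ 0.48 in/h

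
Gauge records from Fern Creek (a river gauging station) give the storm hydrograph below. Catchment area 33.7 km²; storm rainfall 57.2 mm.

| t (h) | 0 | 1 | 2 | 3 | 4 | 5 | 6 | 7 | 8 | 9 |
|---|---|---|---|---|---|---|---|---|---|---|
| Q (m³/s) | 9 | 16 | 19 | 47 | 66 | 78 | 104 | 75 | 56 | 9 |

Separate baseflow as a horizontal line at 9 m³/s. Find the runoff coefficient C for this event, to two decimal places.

C ≈ 0.73

ΣQ_DR = 389.0 m³/s; V = ΣQ_DR·Δt = 1.400 × 10^6 m³.
Runoff depth d = V / A = 41.55 mm.
C = d / P = 41.55 / 57.2 = 0.73.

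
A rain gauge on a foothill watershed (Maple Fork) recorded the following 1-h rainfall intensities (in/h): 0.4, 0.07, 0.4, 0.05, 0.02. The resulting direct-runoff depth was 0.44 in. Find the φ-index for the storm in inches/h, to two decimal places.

Only the 2 blocks with intensity above φ contribute runoff: 0.4, 0.4 in/h.
Σ(I−φ)·Δt = d  ⇒  (0.4+0.4 − 2φ)·1 = 0.44
φ = (0.8000 − 0.44/1) / 2 = 0.18 in/h.

φ ≈ 0.18 in/h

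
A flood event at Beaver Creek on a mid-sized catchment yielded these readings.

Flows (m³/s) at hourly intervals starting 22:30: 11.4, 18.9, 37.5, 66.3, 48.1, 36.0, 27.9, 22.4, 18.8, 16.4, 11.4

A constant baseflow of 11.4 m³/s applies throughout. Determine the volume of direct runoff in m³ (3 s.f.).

Direct-runoff ordinates (Q − Q_b): 0.0, 7.5, 26.1, 54.9, 36.7, 24.6, 16.5, 11.0, 7.4, 5.0, 0.0 m³/s.
ΣQ_DR = 189.7 m³/s.
With Δt = 1 h = 3600 s, V = ΣQ_DR · Δt = 189.7 × 3600 = 6.83 × 10^5 m³.

V ≈ 6.83 × 10^5 m³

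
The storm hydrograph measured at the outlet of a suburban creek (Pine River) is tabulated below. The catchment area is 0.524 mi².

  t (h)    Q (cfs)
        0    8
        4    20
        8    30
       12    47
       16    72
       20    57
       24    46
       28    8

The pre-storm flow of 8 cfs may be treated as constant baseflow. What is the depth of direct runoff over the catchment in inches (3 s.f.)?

Direct runoff: 0.0, 12.0, 22.0, 39.0, 64.0, 49.0, 38.0, 0.0 cfs; ΣQ_DR = 224.0 cfs.
V = ΣQ_DR · Δt = 224.0 × 14400 s = 3.226 × 10^6 ft³.
Over A = 0.524 mi², depth = V / A = 2.65 in.

d ≈ 2.65 in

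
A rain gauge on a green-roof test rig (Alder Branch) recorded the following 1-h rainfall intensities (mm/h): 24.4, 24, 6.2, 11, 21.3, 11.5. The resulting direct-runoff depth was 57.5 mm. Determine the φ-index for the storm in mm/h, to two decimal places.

Only the 5 blocks with intensity above φ contribute runoff: 24.4, 24, 11, 21.3, 11.5 mm/h.
Σ(I−φ)·Δt = d  ⇒  (24.4+24+11+21.3+11.5 − 5φ)·1 = 57.5
φ = (92.20 − 57.5/1) / 5 = 6.94 mm/h.

φ ≈ 6.94 mm/h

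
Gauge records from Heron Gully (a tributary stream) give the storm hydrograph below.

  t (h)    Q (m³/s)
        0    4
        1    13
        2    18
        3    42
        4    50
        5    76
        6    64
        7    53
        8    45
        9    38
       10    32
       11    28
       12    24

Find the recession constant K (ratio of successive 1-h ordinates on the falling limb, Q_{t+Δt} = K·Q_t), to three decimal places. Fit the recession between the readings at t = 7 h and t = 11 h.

Using the recession-limb readings at t = 7 h and t = 11 h: Q falls from 53 to 28 m³/s over 4 intervals.
K = (Q₂/Q₁)^(1/4) = (28/53)^(1/4) = 0.853.

K ≈ 0.853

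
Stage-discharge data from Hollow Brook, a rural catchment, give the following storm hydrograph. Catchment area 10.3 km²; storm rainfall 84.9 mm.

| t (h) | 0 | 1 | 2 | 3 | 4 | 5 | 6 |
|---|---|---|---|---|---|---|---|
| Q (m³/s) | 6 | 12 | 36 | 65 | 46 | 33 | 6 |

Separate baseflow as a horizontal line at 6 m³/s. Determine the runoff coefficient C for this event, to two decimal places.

ΣQ_DR = 162.0 m³/s; V = ΣQ_DR·Δt = 5.832 × 10^5 m³.
Runoff depth d = V / A = 56.62 mm.
C = d / P = 56.62 / 84.9 = 0.67.

C ≈ 0.67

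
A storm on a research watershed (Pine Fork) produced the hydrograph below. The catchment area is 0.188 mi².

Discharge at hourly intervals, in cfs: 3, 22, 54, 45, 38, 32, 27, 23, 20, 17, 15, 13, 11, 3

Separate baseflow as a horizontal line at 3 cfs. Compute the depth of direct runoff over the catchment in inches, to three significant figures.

d ≈ 2.32 in

Direct runoff: 0.0, 19.0, 51.0, 42.0, 35.0, 29.0, 24.0, 20.0, 17.0, 14.0, 12.0, 10.0, 8.0, 0.0 cfs; ΣQ_DR = 281.0 cfs.
V = ΣQ_DR · Δt = 281.0 × 3600 s = 1.012 × 10^6 ft³.
Over A = 0.188 mi², depth = V / A = 2.32 in.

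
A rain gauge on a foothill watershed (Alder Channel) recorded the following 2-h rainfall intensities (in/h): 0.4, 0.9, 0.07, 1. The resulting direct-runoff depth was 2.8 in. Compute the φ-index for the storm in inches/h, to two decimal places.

φ ≈ 0.30 in/h

Only the 3 blocks with intensity above φ contribute runoff: 0.4, 0.9, 1 in/h.
Σ(I−φ)·Δt = d  ⇒  (0.4+0.9+1 − 3φ)·2 = 2.8
φ = (2.300 − 2.8/2) / 3 = 0.30 in/h.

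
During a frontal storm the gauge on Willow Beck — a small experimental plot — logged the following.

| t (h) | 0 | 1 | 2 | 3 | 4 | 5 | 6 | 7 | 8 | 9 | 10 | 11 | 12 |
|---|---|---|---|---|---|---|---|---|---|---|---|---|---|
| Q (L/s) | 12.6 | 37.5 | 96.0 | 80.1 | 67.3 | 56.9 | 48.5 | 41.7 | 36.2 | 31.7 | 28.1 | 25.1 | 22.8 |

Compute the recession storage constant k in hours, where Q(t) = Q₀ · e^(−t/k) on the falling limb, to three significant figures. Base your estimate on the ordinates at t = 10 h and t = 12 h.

k ≈ 9.57 h

On the falling limb, Q drops from 28.1 to 22.8 L/s between t = 10 h and t = 12 h (Δt = 2 h).
k = −Δt / ln(Q₂/Q₁) = −2 / ln(22.8/28.1) = 9.57 h.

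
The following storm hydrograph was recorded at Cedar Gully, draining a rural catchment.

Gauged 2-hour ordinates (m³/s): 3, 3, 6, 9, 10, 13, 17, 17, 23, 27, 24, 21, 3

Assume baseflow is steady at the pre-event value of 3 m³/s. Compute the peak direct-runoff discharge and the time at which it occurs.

Subtracting baseflow gives direct-runoff ordinates: 0.0, 0.0, 3.0, 6.0, 7.0, 10.0, 14.0, 14.0, 20.0, 24.0, 21.0, 18.0, 0.0 m³/s.
The maximum is 24.0 m³/s, occurring at the reading for t = 18 h.

Q_p = 24.0 m³/s at t = 18 h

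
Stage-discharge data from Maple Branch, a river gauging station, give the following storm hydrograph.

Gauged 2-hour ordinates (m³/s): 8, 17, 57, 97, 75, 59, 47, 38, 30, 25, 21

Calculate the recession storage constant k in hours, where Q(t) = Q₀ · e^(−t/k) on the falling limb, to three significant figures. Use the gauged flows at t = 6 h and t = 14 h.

k ≈ 8.54 h

On the falling limb, Q drops from 97 to 38 m³/s between t = 6 h and t = 14 h (Δt = 8 h).
k = −Δt / ln(Q₂/Q₁) = −8 / ln(38/97) = 8.54 h.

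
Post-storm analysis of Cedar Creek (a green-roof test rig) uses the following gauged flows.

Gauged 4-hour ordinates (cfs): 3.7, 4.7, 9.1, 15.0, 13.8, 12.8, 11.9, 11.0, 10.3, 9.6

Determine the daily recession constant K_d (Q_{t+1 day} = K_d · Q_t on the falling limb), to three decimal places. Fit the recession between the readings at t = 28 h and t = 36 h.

K_d ≈ 0.665

Between t = 28 h and t = 36 h the flow falls from 11.0 to 9.6 cfs over 2×4 h = 8 h.
Per-interval ratio K = (9.6/11.0)^(1/2) = 0.9342; K_d = K^(24/4) = 0.665.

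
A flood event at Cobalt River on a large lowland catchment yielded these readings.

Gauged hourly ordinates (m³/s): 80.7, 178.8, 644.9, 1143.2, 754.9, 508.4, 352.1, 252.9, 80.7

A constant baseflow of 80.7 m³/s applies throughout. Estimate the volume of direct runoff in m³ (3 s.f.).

Direct-runoff ordinates (Q − Q_b): 0.0, 98.1, 564.2, 1062.5, 674.2, 427.7, 271.4, 172.2, 0.0 m³/s.
ΣQ_DR = 3270 m³/s.
With Δt = 1 h = 3600 s, V = ΣQ_DR · Δt = 3270 × 3600 = 1.18 × 10^7 m³.

V ≈ 1.18 × 10^7 m³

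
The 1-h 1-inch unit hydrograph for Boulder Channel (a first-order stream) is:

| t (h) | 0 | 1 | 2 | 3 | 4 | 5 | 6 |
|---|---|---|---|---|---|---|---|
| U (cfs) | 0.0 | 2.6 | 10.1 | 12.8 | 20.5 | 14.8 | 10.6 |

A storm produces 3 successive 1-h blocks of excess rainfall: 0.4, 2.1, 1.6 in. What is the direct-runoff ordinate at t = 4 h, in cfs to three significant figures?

Q ≈ 51.2 cfs

By discrete convolution, Q_j = Σ (P_i / 1 in) · U_{j−i}.
At t = 4 h (j=4): Q = (0.4/1)·20.5 + (2.1/1)·12.8 + (1.6/1)·10.1 = 51.2 cfs.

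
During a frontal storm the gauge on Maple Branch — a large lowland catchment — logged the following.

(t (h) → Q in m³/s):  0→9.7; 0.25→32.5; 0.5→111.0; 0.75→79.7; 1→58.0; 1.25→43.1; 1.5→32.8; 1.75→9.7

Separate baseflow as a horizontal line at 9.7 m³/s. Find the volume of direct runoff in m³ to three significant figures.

V ≈ 2.69 × 10^5 m³

Direct-runoff ordinates (Q − Q_b): 0.0, 22.8, 101.3, 70.0, 48.3, 33.4, 23.1, 0.0 m³/s.
ΣQ_DR = 298.9 m³/s.
With Δt = 0.25 h = 900 s, V = ΣQ_DR · Δt = 298.9 × 900 = 2.69 × 10^5 m³.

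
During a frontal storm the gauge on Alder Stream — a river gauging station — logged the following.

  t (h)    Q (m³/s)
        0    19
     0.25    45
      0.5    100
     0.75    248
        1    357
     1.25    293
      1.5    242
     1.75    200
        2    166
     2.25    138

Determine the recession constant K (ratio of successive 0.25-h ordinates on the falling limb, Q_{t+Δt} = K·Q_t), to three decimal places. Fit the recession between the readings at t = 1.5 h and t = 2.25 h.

K ≈ 0.829

Using the recession-limb readings at t = 1.5 h and t = 2.25 h: Q falls from 242 to 138 m³/s over 3 intervals.
K = (Q₂/Q₁)^(1/3) = (138/242)^(1/3) = 0.829.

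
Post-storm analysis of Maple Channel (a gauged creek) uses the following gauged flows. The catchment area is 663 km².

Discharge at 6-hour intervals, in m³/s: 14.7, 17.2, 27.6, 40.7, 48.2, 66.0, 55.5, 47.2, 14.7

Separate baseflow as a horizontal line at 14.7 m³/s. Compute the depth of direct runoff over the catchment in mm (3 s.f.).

d ≈ 6.50 mm

Direct runoff: 0.0, 2.5, 12.9, 26.0, 33.5, 51.3, 40.8, 32.5, 0.0 m³/s; ΣQ_DR = 199.5 m³/s.
V = ΣQ_DR · Δt = 199.5 × 21600 s = 4.309 × 10^6 m³.
Over A = 663 km², depth = V / A = 6.50 mm.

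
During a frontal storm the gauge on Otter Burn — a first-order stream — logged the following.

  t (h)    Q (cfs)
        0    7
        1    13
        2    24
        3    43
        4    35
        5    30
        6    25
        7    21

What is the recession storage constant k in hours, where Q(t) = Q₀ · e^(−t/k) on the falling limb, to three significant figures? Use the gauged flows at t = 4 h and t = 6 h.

k ≈ 5.94 h

On the falling limb, Q drops from 35 to 25 cfs between t = 4 h and t = 6 h (Δt = 2 h).
k = −Δt / ln(Q₂/Q₁) = −2 / ln(25/35) = 5.94 h.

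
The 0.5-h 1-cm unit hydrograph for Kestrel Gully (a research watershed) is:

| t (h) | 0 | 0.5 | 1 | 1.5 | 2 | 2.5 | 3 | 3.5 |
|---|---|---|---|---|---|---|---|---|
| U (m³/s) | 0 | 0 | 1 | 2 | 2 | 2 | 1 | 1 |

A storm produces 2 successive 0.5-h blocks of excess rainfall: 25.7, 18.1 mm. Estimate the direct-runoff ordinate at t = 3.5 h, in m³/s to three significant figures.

Q ≈ 4.38 m³/s

By discrete convolution, Q_j = Σ (P_i / 10 mm) · U_{j−i}.
At t = 3.5 h (j=7): Q = (25.7/10)·1 + (18.1/10)·1 = 4.38 m³/s.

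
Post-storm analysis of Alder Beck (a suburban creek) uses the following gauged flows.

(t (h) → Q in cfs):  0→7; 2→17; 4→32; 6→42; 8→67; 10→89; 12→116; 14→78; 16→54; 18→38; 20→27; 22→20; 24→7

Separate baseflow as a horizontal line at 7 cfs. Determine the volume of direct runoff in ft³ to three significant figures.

Direct-runoff ordinates (Q − Q_b): 0.0, 10.0, 25.0, 35.0, 60.0, 82.0, 109.0, 71.0, 47.0, 31.0, 20.0, 13.0, 0.0 cfs.
ΣQ_DR = 503.0 cfs.
With Δt = 2 h = 7200 s, V = ΣQ_DR · Δt = 503.0 × 7200 = 3.62 × 10^6 ft³.

V ≈ 3.62 × 10^6 ft³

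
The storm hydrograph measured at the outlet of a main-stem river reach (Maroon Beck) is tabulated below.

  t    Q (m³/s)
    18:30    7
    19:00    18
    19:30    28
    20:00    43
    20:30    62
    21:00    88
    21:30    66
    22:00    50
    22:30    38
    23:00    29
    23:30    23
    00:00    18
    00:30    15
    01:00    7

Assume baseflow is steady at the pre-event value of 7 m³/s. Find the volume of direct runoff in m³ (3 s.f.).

Direct-runoff ordinates (Q − Q_b): 0.0, 11.0, 21.0, 36.0, 55.0, 81.0, 59.0, 43.0, 31.0, 22.0, 16.0, 11.0, 8.0, 0.0 m³/s.
ΣQ_DR = 394.0 m³/s.
With Δt = 0.5 h = 1800 s, V = ΣQ_DR · Δt = 394.0 × 1800 = 7.09 × 10^5 m³.

V ≈ 7.09 × 10^5 m³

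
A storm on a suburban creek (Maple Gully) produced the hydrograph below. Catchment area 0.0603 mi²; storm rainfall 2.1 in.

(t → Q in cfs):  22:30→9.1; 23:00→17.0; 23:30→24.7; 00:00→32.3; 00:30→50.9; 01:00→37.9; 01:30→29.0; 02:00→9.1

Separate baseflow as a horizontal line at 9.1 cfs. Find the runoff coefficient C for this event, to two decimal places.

C ≈ 0.84

ΣQ_DR = 137.2 cfs; V = ΣQ_DR·Δt = 2.470 × 10^5 ft³.
Runoff depth d = V / A = 1.763 in.
C = d / P = 1.763 / 2.1 = 0.84.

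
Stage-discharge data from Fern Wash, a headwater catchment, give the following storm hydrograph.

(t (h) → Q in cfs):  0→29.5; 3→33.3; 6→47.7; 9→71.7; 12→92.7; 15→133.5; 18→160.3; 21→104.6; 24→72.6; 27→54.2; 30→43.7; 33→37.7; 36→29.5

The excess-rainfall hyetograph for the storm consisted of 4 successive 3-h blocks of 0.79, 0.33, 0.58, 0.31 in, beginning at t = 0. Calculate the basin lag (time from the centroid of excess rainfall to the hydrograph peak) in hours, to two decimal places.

t_L ≈ 12.89 h

Centroid of excess rainfall: t_c = Σ P_i·t̄_i / ΣP_i = 5.1119 h (block centres at 1.5, 4.5, 7.5, 10.5 h).
Hydrograph peak occurs at t = 18 h, so basin lag t_L = 18 − 5.1119 = 12.89 h.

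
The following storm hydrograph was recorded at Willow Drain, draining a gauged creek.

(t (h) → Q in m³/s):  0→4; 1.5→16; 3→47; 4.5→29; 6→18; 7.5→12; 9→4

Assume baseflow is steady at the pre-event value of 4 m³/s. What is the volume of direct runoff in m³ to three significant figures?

V ≈ 5.51 × 10^5 m³

Direct-runoff ordinates (Q − Q_b): 0.0, 12.0, 43.0, 25.0, 14.0, 8.0, 0.0 m³/s.
ΣQ_DR = 102.0 m³/s.
With Δt = 1.5 h = 5400 s, V = ΣQ_DR · Δt = 102.0 × 5400 = 5.51 × 10^5 m³.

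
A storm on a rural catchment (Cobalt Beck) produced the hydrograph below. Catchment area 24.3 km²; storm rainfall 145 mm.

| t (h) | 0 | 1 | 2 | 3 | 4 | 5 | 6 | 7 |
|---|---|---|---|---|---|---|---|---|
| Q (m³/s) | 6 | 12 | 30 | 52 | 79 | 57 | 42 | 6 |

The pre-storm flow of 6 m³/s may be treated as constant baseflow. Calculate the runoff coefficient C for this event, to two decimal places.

ΣQ_DR = 236.0 m³/s; V = ΣQ_DR·Δt = 8.496 × 10^5 m³.
Runoff depth d = V / A = 34.96 mm.
C = d / P = 34.96 / 145 = 0.24.

C ≈ 0.24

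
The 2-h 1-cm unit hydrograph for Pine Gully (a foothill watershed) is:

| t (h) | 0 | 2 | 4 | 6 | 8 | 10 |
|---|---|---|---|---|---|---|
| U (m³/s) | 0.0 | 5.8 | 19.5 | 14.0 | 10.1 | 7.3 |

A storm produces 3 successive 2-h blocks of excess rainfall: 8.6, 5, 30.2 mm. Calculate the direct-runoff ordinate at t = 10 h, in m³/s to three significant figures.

Q ≈ 53.6 m³/s

By discrete convolution, Q_j = Σ (P_i / 10 mm) · U_{j−i}.
At t = 10 h (j=5): Q = (8.6/10)·7.3 + (5/10)·10.1 + (30.2/10)·14.0 = 53.6 m³/s.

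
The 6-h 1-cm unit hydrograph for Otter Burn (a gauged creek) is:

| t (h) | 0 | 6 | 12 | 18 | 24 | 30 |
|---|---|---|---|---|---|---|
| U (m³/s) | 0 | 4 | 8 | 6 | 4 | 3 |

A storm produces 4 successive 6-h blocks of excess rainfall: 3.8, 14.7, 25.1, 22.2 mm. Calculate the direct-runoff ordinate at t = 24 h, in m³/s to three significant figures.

By discrete convolution, Q_j = Σ (P_i / 10 mm) · U_{j−i}.
At t = 24 h (j=4): Q = (3.8/10)·4 + (14.7/10)·6 + (25.1/10)·8 + (22.2/10)·4 = 39.3 m³/s.

Q ≈ 39.3 m³/s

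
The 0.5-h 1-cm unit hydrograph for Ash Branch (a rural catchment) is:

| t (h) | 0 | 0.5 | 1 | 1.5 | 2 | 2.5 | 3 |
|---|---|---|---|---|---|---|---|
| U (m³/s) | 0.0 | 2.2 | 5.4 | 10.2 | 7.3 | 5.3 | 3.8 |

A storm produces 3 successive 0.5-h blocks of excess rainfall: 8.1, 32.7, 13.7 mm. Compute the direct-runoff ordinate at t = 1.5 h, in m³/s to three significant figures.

By discrete convolution, Q_j = Σ (P_i / 10 mm) · U_{j−i}.
At t = 1.5 h (j=3): Q = (8.1/10)·10.2 + (32.7/10)·5.4 + (13.7/10)·2.2 = 28.9 m³/s.

Q ≈ 28.9 m³/s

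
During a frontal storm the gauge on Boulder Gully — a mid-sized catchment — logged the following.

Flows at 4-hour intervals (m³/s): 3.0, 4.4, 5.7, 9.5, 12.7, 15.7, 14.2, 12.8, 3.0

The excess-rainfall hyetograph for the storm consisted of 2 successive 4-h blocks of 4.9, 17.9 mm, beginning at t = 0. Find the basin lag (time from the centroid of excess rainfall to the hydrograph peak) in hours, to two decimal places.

Centroid of excess rainfall: t_c = Σ P_i·t̄_i / ΣP_i = 5.1404 h (block centres at 2, 6 h).
Hydrograph peak occurs at t = 20 h, so basin lag t_L = 20 − 5.1404 = 14.86 h.

t_L ≈ 14.86 h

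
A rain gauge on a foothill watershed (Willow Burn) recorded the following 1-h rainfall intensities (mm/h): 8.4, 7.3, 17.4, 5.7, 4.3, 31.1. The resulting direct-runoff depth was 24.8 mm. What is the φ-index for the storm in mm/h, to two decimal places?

φ ≈ 11.85 mm/h

Only the 2 blocks with intensity above φ contribute runoff: 17.4, 31.1 mm/h.
Σ(I−φ)·Δt = d  ⇒  (17.4+31.1 − 2φ)·1 = 24.8
φ = (48.50 − 24.8/1) / 2 = 11.85 mm/h.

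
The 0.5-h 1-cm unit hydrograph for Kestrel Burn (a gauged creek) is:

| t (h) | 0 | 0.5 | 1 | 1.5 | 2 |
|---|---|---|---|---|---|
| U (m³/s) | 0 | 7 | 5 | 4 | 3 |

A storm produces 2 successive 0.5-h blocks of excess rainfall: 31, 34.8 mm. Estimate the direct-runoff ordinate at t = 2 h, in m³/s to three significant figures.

Q ≈ 23.2 m³/s

By discrete convolution, Q_j = Σ (P_i / 10 mm) · U_{j−i}.
At t = 2 h (j=4): Q = (31/10)·3 + (34.8/10)·4 = 23.2 m³/s.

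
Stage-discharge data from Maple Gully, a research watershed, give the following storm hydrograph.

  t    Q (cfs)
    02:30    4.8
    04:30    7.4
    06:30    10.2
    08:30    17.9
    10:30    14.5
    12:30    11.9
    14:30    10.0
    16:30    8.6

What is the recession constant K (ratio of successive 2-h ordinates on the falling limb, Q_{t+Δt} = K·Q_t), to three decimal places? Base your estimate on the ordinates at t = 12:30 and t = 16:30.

Using the recession-limb readings at t = 12:30 and t = 16:30: Q falls from 11.9 to 8.6 cfs over 2 intervals.
K = (Q₂/Q₁)^(1/2) = (8.6/11.9)^(1/2) = 0.850.

K ≈ 0.850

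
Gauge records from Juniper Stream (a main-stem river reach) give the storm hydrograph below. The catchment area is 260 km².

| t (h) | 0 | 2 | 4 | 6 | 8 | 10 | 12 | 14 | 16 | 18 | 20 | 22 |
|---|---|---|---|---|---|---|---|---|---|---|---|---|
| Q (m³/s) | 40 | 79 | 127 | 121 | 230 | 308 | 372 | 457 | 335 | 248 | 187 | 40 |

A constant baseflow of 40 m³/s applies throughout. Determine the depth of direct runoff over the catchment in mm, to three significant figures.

Direct runoff: 0.0, 39.0, 87.0, 81.0, 190.0, 268.0, 332.0, 417.0, 295.0, 208.0, 147.0, 0.0 m³/s; ΣQ_DR = 2064 m³/s.
V = ΣQ_DR · Δt = 2064 × 7200 s = 1.486 × 10^7 m³.
Over A = 260 km², depth = V / A = 57.2 mm.

d ≈ 57.2 mm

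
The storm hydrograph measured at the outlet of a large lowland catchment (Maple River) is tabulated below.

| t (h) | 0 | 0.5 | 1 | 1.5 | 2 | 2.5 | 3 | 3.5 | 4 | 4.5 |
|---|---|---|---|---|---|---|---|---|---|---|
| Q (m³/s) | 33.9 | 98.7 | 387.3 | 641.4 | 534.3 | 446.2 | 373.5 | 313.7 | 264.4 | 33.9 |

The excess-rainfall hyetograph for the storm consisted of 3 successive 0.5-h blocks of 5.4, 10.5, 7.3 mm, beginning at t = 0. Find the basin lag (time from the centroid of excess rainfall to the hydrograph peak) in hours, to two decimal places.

Centroid of excess rainfall: t_c = Σ P_i·t̄_i / ΣP_i = 0.7909 h (block centres at 0.25, 0.75, 1.25 h).
Hydrograph peak occurs at t = 1.5 h, so basin lag t_L = 1.5 − 0.7909 = 0.71 h.

t_L ≈ 0.71 h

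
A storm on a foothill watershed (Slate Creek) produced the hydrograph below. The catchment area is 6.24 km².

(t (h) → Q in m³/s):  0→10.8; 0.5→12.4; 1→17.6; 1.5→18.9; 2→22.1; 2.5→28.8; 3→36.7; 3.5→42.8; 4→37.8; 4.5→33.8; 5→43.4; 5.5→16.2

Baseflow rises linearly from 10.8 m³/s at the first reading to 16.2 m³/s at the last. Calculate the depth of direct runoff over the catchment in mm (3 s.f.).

Direct runoff: 0.00, 1.11, 5.82, 6.63, 9.34, 15.55, 22.95, 28.56, 23.07, 18.58, 27.69, 0.00 m³/s; ΣQ_DR = 159.3 m³/s.
V = ΣQ_DR · Δt = 159.3 × 1800 s = 2.867 × 10^5 m³.
Over A = 6.24 km², depth = V / A = 46.0 mm.

d ≈ 46.0 mm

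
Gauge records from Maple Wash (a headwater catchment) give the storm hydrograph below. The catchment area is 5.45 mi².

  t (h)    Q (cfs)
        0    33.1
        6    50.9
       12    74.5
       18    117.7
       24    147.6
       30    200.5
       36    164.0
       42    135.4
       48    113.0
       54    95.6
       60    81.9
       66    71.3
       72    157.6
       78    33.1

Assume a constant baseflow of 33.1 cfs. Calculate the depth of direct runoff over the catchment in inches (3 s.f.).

Direct runoff: 0.0, 17.8, 41.4, 84.6, 114.5, 167.4, 130.9, 102.3, 79.9, 62.5, 48.8, 38.2, 124.5, 0.0 cfs; ΣQ_DR = 1013 cfs.
V = ΣQ_DR · Δt = 1013 × 21600 s = 2.188 × 10^7 ft³.
Over A = 5.45 mi², depth = V / A = 1.73 in.

d ≈ 1.73 in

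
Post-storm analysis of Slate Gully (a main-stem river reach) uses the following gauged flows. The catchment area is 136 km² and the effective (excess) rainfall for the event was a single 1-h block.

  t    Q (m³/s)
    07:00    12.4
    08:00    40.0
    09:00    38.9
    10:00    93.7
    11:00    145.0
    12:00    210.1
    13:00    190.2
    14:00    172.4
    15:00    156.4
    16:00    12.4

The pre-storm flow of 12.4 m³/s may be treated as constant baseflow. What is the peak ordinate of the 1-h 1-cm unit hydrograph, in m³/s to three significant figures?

U_p ≈ 78.8 m³/s

Direct runoff: 0.0, 27.6, 26.5, 81.3, 132.6, 197.7, 177.8, 160.0, 144.0, 0.0 m³/s; ΣQ_DR = 947.5 m³/s, peak = 197.7 m³/s.
Runoff depth d = ΣQ_DR·Δt / A = 947.5 × 3600 / (136 km²) = 25.08 mm.
The 1-cm UH is the DRH scaled by (10 mm)/d, so U_p = 197.7 × 10/25.08 = 78.8 m³/s.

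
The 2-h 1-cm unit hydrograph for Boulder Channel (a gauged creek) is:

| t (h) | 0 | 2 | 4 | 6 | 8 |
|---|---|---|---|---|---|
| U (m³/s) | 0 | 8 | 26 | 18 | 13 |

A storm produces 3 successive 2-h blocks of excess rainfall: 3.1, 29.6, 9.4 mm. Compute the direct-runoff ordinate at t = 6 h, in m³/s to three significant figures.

By discrete convolution, Q_j = Σ (P_i / 10 mm) · U_{j−i}.
At t = 6 h (j=3): Q = (3.1/10)·18 + (29.6/10)·26 + (9.4/10)·8 = 90.1 m³/s.

Q ≈ 90.1 m³/s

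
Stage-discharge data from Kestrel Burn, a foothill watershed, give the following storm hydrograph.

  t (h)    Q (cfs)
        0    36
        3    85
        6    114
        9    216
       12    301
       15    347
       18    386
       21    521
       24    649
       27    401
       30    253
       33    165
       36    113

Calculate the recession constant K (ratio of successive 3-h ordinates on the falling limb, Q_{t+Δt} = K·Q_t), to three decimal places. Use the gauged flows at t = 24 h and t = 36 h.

K ≈ 0.646

Using the recession-limb readings at t = 24 h and t = 36 h: Q falls from 649 to 113 cfs over 4 intervals.
K = (Q₂/Q₁)^(1/4) = (113/649)^(1/4) = 0.646.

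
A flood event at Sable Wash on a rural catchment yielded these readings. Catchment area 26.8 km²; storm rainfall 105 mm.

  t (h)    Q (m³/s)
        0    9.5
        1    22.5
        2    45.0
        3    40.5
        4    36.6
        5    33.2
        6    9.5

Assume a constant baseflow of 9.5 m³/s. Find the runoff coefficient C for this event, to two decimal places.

ΣQ_DR = 130.3 m³/s; V = ΣQ_DR·Δt = 4.691 × 10^5 m³.
Runoff depth d = V / A = 17.50 mm.
C = d / P = 17.50 / 105 = 0.17.

C ≈ 0.17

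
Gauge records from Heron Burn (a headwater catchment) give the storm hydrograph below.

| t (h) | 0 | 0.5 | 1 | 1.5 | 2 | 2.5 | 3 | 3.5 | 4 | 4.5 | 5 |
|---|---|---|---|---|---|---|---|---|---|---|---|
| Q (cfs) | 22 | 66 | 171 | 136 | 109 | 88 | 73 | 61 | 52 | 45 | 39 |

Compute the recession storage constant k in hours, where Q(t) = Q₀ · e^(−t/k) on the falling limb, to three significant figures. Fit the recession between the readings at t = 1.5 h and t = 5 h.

k ≈ 2.80 h

On the falling limb, Q drops from 136 to 39 cfs between t = 1.5 h and t = 5 h (Δt = 3.5 h).
k = −Δt / ln(Q₂/Q₁) = −3.5 / ln(39/136) = 2.80 h.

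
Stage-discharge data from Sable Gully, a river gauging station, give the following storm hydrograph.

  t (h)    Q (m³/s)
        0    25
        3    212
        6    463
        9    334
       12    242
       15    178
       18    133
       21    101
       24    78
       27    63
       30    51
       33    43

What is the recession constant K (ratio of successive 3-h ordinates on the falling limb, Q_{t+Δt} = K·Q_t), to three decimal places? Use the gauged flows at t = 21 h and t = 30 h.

Using the recession-limb readings at t = 21 h and t = 30 h: Q falls from 101 to 51 m³/s over 3 intervals.
K = (Q₂/Q₁)^(1/3) = (51/101)^(1/3) = 0.796.

K ≈ 0.796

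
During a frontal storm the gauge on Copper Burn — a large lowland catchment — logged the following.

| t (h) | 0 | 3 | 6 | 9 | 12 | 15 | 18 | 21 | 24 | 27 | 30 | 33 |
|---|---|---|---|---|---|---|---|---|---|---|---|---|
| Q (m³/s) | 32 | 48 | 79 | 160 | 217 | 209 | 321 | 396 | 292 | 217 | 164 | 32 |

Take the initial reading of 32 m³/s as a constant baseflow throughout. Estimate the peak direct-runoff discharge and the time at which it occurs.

Q_p = 364.0 m³/s at t = 21 h

Subtracting baseflow gives direct-runoff ordinates: 0.0, 16.0, 47.0, 128.0, 185.0, 177.0, 289.0, 364.0, 260.0, 185.0, 132.0, 0.0 m³/s.
The maximum is 364.0 m³/s, occurring at the reading for t = 21 h.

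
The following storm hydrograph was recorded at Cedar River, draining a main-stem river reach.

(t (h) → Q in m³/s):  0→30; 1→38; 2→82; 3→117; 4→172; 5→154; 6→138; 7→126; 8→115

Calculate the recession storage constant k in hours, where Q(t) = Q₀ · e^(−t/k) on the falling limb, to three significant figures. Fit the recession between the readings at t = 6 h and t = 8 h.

On the falling limb, Q drops from 138 to 115 m³/s between t = 6 h and t = 8 h (Δt = 2 h).
k = −Δt / ln(Q₂/Q₁) = −2 / ln(115/138) = 11.0 h.

k ≈ 11.0 h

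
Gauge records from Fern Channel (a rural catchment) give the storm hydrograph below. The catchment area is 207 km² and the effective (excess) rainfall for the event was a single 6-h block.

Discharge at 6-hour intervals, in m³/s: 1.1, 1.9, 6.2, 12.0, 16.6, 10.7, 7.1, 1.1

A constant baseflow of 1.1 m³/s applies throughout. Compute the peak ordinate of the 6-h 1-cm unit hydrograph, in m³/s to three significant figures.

U_p ≈ 31.0 m³/s

Direct runoff: 0.0, 0.8, 5.1, 10.9, 15.5, 9.6, 6.0, 0.0 m³/s; ΣQ_DR = 47.90 m³/s, peak = 15.5 m³/s.
Runoff depth d = ΣQ_DR·Δt / A = 47.90 × 21600 / (207 km²) = 4.998 mm.
The 1-cm UH is the DRH scaled by (10 mm)/d, so U_p = 15.5 × 10/4.998 = 31.0 m³/s.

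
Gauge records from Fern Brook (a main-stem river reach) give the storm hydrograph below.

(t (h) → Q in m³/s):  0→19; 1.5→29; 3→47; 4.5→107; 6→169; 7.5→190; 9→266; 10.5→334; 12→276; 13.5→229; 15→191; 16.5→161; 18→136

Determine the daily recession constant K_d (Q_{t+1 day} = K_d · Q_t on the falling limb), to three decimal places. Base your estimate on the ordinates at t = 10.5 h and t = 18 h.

K_d ≈ 0.056

Between t = 10.5 h and t = 18 h the flow falls from 334 to 136 m³/s over 5×1.5 h = 7.5 h.
Per-interval ratio K = (136/334)^(1/5) = 0.8355; K_d = K^(24/1.5) = 0.056.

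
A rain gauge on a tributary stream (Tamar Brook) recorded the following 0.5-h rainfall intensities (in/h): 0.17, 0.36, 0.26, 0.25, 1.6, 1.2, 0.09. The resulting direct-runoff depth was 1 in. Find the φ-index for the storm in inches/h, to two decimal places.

Only the 2 blocks with intensity above φ contribute runoff: 1.6, 1.2 in/h.
Σ(I−φ)·Δt = d  ⇒  (1.6+1.2 − 2φ)·0.5 = 1
φ = (2.800 − 1/0.5) / 2 = 0.40 in/h.

φ ≈ 0.40 in/h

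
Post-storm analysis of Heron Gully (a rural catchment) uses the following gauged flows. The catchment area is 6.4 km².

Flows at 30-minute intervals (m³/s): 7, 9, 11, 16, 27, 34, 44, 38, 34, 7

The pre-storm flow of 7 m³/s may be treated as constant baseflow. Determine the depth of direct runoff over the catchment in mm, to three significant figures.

d ≈ 44.2 mm

Direct runoff: 0.0, 2.0, 4.0, 9.0, 20.0, 27.0, 37.0, 31.0, 27.0, 0.0 m³/s; ΣQ_DR = 157.0 m³/s.
V = ΣQ_DR · Δt = 157.0 × 1800 s = 2.826 × 10^5 m³.
Over A = 6.4 km², depth = V / A = 44.2 mm.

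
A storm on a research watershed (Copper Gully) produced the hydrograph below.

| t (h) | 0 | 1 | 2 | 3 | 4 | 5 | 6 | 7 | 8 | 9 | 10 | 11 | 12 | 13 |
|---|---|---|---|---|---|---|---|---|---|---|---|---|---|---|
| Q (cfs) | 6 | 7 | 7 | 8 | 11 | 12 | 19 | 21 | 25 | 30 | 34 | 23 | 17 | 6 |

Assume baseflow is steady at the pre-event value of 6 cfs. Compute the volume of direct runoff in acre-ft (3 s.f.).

V ≈ 11.7 acre-ft

Direct-runoff ordinates (Q − Q_b): 0.0, 1.0, 1.0, 2.0, 5.0, 6.0, 13.0, 15.0, 19.0, 24.0, 28.0, 17.0, 11.0, 0.0 cfs.
ΣQ_DR = 142.0 cfs.
With Δt = 1 h = 3600 s, V = ΣQ_DR · Δt = 142.0 × 3600 = 5.11 × 10^5 ft³ = 11.7 acre-ft.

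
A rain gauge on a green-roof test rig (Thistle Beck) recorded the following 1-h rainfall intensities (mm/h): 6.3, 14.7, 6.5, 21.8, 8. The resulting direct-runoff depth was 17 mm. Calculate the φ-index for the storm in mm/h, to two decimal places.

Only the 2 blocks with intensity above φ contribute runoff: 14.7, 21.8 mm/h.
Σ(I−φ)·Δt = d  ⇒  (14.7+21.8 − 2φ)·1 = 17
φ = (36.50 − 17/1) / 2 = 9.75 mm/h.

φ ≈ 9.75 mm/h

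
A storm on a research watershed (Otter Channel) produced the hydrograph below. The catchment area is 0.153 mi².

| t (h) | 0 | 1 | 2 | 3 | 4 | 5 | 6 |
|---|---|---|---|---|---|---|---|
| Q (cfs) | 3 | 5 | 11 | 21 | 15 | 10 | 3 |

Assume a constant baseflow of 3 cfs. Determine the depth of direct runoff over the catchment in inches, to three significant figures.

Direct runoff: 0.0, 2.0, 8.0, 18.0, 12.0, 7.0, 0.0 cfs; ΣQ_DR = 47.00 cfs.
V = ΣQ_DR · Δt = 47.00 × 3600 s = 1.692 × 10^5 ft³.
Over A = 0.153 mi², depth = V / A = 0.476 in.

d ≈ 0.476 in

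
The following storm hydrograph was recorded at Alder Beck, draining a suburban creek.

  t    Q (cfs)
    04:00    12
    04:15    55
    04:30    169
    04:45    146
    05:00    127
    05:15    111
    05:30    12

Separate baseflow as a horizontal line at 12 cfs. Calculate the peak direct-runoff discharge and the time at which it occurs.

Q_p = 157.0 cfs at t = 04:30

Subtracting baseflow gives direct-runoff ordinates: 0.0, 43.0, 157.0, 134.0, 115.0, 99.0, 0.0 cfs.
The maximum is 157.0 cfs, occurring at the reading for t = 04:30.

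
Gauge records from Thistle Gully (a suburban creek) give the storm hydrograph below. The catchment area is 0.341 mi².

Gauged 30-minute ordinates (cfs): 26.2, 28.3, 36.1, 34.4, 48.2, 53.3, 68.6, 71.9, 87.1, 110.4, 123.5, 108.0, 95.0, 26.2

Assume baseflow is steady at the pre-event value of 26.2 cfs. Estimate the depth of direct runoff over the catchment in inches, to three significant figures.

Direct runoff: 0.0, 2.1, 9.9, 8.2, 22.0, 27.1, 42.4, 45.7, 60.9, 84.2, 97.3, 81.8, 68.8, 0.0 cfs; ΣQ_DR = 550.4 cfs.
V = ΣQ_DR · Δt = 550.4 × 1800 s = 9.907 × 10^5 ft³.
Over A = 0.341 mi², depth = V / A = 1.25 in.

d ≈ 1.25 in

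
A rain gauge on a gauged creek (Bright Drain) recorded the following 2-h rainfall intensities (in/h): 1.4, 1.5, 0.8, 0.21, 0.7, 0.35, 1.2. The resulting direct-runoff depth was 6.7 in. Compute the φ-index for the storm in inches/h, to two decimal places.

Only the 5 blocks with intensity above φ contribute runoff: 1.4, 1.5, 0.8, 0.7, 1.2 in/h.
Σ(I−φ)·Δt = d  ⇒  (1.4+1.5+0.8+0.7+1.2 − 5φ)·2 = 6.7
φ = (5.600 − 6.7/2) / 5 = 0.45 in/h.

φ ≈ 0.45 in/h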